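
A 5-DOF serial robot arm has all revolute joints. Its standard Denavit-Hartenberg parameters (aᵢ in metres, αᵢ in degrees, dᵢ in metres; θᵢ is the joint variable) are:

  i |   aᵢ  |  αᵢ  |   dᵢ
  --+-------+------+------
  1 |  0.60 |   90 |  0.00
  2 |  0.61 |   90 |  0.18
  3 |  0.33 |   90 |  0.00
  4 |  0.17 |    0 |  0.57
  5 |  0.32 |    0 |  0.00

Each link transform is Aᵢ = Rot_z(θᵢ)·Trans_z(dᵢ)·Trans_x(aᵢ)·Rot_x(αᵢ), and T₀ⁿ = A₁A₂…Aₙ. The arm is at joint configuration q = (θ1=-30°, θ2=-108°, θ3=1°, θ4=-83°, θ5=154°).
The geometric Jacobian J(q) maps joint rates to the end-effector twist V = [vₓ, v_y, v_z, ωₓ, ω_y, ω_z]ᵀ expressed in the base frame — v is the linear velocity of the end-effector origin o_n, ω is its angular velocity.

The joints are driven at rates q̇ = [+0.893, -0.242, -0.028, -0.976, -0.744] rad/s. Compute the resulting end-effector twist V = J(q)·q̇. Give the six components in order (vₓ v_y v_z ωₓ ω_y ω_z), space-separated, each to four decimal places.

-0.3615 0.3615 -0.2737 -0.7078 -1.2977 0.9129

o_n = [0.3127, 0.2605, -0.9808]
J₁: ẑ×o_n = [-0.2605, 0.3127, 0.0000], ω = ẑ
J2: z=[-0.5000, -0.8660, 0.0000] o=[0.5196, -0.3000, 0.0000] → [0.8494, -0.4904, -0.4594, -0.5000, -0.8660, 0.0000]
J3: z=[-0.8236, 0.4755, 0.3090] o=[0.2664, -0.3616, -0.5801] → [-0.3828, -0.3157, -0.5345, -0.8236, 0.4755, 0.3090]
J4: z=[0.4953, 0.8686, -0.0166] o=[0.1752, -0.3156, -0.8939] → [-0.0659, 0.0407, 0.1659, 0.4953, 0.8686, -0.0166]
J5: z=[0.4953, 0.8686, -0.0166] o=[0.5907, 0.1021, -0.9752] → [-0.0022, 0.0074, 0.3199, 0.4953, 0.8686, -0.0166]
V = J·q̇ = [-0.3615, 0.3615, -0.2737, -0.7078, -1.2977, 0.9129]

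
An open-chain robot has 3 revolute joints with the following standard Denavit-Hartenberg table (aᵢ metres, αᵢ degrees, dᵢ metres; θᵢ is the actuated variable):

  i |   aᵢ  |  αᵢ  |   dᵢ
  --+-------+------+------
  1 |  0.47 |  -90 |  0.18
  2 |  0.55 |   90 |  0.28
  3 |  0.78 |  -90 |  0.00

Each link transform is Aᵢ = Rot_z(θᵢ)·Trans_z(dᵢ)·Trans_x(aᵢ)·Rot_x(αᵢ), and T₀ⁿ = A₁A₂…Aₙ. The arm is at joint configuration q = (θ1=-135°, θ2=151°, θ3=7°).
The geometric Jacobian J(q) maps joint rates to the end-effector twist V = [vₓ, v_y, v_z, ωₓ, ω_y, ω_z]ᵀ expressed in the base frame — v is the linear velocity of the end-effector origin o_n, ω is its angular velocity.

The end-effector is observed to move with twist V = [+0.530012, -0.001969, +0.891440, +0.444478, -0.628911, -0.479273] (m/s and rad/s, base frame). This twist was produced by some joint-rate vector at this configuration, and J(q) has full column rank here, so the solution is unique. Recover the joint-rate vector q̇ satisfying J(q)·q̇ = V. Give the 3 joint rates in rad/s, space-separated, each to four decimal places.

-0.2440 0.7590 0.2690

o_n = [0.7518, 0.2214, -0.4620]
J₁: ẑ×o_n = [-0.2214, 0.7518, 0.0000], ω = ẑ
J2: z=[0.7071, -0.7071, 0.0000] o=[-0.3323, -0.3323, 0.1800] → [0.4539, 0.4539, 1.1582, 0.7071, -0.7071, 0.0000]
J3: z=[-0.3428, -0.3428, -0.8746] o=[0.2058, -0.1902, -0.0866] → [0.4886, -0.6062, 0.0461, -0.3428, -0.3428, -0.8746]
q̇ = J⁺·V = [-0.2440, 0.7590, 0.2690]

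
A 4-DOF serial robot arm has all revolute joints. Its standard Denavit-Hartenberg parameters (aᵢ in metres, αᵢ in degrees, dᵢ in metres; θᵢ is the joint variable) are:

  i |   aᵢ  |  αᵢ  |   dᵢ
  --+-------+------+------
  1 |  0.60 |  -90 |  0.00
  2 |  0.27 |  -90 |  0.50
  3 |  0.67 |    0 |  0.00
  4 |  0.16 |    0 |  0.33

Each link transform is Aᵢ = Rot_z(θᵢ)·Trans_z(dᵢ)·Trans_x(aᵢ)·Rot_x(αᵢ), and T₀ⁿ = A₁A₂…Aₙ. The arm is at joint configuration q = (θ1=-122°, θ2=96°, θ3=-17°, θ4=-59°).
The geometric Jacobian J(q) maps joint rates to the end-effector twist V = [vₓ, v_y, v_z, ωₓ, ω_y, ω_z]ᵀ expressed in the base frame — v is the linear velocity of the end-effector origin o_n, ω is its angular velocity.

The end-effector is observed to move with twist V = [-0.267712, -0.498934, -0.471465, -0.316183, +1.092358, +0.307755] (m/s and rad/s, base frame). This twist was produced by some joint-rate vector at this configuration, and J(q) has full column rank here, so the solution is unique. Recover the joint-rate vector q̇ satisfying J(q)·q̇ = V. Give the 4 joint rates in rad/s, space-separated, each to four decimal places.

o_n = [0.6304, -0.5974, -0.9097]
J₁: ẑ×o_n = [0.5974, 0.6304, -0.0000], ω = ẑ
J2: z=[0.8480, -0.5299, 0.0000] o=[-0.3180, -0.5088, 0.0000] → [0.4821, 0.7715, 0.4274, 0.8480, -0.5299, 0.0000]
J3: z=[0.5270, 0.8434, 0.1045] o=[0.1210, -0.7499, -0.2685] → [-0.5567, 0.3912, -0.3492, 0.5270, 0.8434, 0.1045]
J4: z=[0.5270, 0.8434, 0.1045] o=[0.3226, -0.7969, -0.9057] → [-0.0242, 0.0343, -0.1544, 0.5270, 0.8434, 0.1045]
q̇ = J⁺·V = [0.2280, -0.8470, -0.0430, 0.8060]

0.2280 -0.8470 -0.0430 0.8060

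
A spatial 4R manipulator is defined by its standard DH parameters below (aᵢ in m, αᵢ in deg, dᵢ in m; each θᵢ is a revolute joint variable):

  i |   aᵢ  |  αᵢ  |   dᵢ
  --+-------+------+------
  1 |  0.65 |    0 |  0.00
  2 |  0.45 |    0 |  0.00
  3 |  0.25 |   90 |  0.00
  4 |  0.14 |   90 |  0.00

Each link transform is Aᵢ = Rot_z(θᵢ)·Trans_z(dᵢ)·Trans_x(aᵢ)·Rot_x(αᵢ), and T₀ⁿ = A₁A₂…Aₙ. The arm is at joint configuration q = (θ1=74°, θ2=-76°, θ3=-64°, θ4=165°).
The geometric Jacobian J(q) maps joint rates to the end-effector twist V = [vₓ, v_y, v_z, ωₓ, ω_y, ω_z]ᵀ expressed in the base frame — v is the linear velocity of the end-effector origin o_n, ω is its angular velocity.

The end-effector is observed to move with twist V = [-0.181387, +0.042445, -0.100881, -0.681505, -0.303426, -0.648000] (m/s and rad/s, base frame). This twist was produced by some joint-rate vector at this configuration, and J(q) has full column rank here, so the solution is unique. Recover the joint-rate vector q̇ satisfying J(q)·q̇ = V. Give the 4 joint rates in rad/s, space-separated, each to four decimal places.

0.1650 -0.1240 -0.6890 0.7460

o_n = [0.6756, 0.5043, 0.0362]
J₁: ẑ×o_n = [-0.5043, 0.6756, 0.0000], ω = ẑ
J2: z=[0.0000, 0.0000, 1.0000] o=[0.1792, 0.6248, 0.0000] → [0.1206, 0.4964, -0.0000, 0.0000, 0.0000, 1.0000]
J3: z=[0.0000, 0.0000, 1.0000] o=[0.6289, 0.6091, 0.0000] → [0.1048, 0.0467, -0.0000, 0.0000, 0.0000, 1.0000]
J4: z=[-0.9135, -0.4067, 0.0000] o=[0.7306, 0.3807, 0.0000] → [-0.0147, 0.0331, -0.1352, -0.9135, -0.4067, 0.0000]
q̇ = J⁺·V = [0.1650, -0.1240, -0.6890, 0.7460]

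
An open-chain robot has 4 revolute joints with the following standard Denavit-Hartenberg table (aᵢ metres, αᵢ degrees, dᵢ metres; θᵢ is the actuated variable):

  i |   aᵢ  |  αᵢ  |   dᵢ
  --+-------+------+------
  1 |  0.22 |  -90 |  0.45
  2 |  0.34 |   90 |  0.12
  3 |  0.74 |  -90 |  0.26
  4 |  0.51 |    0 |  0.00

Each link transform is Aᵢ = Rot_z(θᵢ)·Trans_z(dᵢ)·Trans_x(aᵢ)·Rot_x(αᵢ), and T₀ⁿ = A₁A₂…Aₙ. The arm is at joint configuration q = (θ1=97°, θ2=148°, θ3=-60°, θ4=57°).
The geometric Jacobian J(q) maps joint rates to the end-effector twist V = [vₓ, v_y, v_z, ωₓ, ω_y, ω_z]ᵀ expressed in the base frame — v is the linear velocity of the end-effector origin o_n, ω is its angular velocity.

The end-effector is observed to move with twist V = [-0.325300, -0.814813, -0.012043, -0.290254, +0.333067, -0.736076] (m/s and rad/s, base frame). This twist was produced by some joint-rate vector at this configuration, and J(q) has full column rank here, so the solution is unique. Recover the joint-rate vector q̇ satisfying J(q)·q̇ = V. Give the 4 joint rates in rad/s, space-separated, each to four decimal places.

-0.4070 0.3260 0.4730 -0.1570

o_n = [0.8275, -0.4916, 0.1424]
J₁: ẑ×o_n = [0.4916, 0.8275, -0.0000], ω = ẑ
J2: z=[-0.9925, -0.1219, 0.0000] o=[-0.0268, 0.2184, 0.4500] → [0.0375, -0.3053, 0.8088, -0.9925, -0.1219, 0.0000]
J3: z=[-0.0646, 0.5260, -0.8480] o=[-0.1108, -0.0825, 0.2698] → [-0.4140, -0.8039, -0.4671, -0.0646, 0.5260, -0.8480]
J4: z=[-0.4068, -0.7899, -0.4589] o=[0.5468, -0.1790, -0.1467] → [-0.3718, -0.0112, 0.3489, -0.4068, -0.7899, -0.4589]
q̇ = J⁺·V = [-0.4070, 0.3260, 0.4730, -0.1570]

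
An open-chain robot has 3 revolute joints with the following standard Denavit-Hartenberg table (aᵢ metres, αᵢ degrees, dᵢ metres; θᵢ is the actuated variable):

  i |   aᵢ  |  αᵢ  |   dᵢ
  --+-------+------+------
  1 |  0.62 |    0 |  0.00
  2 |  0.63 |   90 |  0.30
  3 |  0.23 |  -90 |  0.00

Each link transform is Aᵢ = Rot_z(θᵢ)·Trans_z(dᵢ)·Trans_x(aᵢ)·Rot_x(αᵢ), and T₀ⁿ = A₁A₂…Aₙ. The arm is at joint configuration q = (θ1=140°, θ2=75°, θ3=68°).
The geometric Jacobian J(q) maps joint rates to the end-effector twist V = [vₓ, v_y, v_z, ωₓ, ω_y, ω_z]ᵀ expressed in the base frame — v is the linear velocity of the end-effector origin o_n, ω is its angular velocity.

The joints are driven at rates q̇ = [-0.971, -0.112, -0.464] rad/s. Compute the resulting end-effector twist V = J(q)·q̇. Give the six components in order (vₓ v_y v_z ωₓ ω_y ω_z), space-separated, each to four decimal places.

o_n = [-1.0616, -0.0122, 0.5133]
J₁: ẑ×o_n = [0.0122, -1.0616, 0.0000], ω = ẑ
J2: z=[0.0000, 0.0000, 1.0000] o=[-0.4749, 0.3985, 0.0000] → [0.4108, -0.5866, 0.0000, 0.0000, 0.0000, 1.0000]
J3: z=[-0.5736, 0.8192, 0.0000] o=[-0.9910, 0.0372, 0.3000] → [0.1747, 0.1223, 0.0862, -0.5736, 0.8192, 0.0000]
V = J·q̇ = [-0.1389, 1.0398, -0.0400, 0.2661, -0.3801, -1.0830]

-0.1389 1.0398 -0.0400 0.2661 -0.3801 -1.0830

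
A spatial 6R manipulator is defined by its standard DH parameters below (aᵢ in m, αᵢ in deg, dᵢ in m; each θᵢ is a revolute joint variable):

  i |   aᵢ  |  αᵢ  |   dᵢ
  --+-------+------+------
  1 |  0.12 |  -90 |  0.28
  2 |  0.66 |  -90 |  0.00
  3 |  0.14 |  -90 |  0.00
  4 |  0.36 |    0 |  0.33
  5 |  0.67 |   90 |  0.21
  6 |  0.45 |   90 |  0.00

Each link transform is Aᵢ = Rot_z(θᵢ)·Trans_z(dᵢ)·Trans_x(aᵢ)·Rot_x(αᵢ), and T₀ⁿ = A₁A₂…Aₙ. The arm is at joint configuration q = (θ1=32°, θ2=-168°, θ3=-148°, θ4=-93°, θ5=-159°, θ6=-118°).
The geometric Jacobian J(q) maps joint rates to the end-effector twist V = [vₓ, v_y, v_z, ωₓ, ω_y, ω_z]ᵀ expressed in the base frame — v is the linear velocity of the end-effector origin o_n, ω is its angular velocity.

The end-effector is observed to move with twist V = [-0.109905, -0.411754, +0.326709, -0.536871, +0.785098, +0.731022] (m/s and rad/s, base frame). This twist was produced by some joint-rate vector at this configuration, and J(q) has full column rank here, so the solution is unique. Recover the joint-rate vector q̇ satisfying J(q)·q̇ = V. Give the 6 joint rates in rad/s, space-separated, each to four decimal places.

o_n = [-0.5948, -0.2419, 0.3615]
J₁: ẑ×o_n = [0.2419, -0.5948, 0.0000], ω = ẑ
J2: z=[-0.5299, 0.8480, 0.0000] o=[0.1018, 0.0636, 0.2800] → [0.0691, 0.0432, 0.7526, -0.5299, 0.8480, 0.0000]
J3: z=[0.1763, 0.1102, 0.9781] o=[-0.4457, -0.2785, 0.4172] → [-0.0420, -0.1360, 0.0229, 0.1763, 0.1102, 0.9781]
J4: z=[-0.8890, 0.4445, 0.1102] o=[-0.3865, -0.1541, 0.3925] → [-0.0041, -0.0506, 0.1706, -0.8890, 0.4445, 0.1102]
J5: z=[-0.8890, 0.4445, 0.1102] o=[-0.6245, 0.0155, 0.7839] → [-0.1594, -0.3722, 0.2156, -0.8890, 0.4445, 0.1102]
J6: z=[0.3475, 0.8114, -0.4700] o=[-1.0110, -0.1454, 0.2202] → [0.0693, -0.2447, -0.3712, 0.3475, 0.8114, -0.4700]
q̇ = J⁺·V = [0.0150, 0.3150, 0.7500, -0.0970, 0.7350, 0.1870]

0.0150 0.3150 0.7500 -0.0970 0.7350 0.1870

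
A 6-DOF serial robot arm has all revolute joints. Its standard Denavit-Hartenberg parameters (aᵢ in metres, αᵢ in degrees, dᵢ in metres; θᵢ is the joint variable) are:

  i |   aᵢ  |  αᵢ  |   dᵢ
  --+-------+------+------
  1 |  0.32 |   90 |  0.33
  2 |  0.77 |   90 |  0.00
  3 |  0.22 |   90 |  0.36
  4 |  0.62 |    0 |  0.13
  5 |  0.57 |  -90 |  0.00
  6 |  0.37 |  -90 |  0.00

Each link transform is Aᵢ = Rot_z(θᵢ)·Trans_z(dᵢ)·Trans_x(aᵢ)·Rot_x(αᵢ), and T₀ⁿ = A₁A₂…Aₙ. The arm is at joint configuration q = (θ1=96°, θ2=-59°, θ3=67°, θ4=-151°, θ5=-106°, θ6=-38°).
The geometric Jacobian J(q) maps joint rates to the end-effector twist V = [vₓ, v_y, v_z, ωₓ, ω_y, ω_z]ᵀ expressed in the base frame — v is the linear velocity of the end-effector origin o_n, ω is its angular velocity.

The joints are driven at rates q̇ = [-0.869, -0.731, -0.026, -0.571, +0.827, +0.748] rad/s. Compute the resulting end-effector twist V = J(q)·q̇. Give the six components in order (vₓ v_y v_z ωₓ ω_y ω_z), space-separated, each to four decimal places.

-0.2002 -0.9551 0.3339 -1.5085 -0.0166 -0.7268

o_n = [-0.6127, -0.0525, -0.9025]
J₁: ẑ×o_n = [0.0525, -0.6127, 0.0000], ω = ẑ
J2: z=[0.9945, 0.1045, 0.0000] o=[-0.0334, 0.3182, 0.3300] → [-0.1288, 1.2257, -0.3082, 0.9945, 0.1045, 0.0000]
J3: z=[0.0896, -0.8525, -0.5150] o=[-0.0749, 0.7127, -0.3300] → [0.0939, 0.3283, -0.5270, 0.0896, -0.8525, -0.5150]
J4: z=[-0.4381, 0.4307, -0.7890] o=[0.1541, 0.4710, -0.5891] → [-0.5480, 0.4678, 0.5596, -0.4381, 0.4307, -0.7890]
J5: z=[-0.4381, 0.4307, -0.7890] o=[-0.4148, 0.6225, -0.3553] → [-0.7682, -0.0836, 0.3810, -0.4381, 0.4307, -0.7890]
J6: z=[-0.8917, -0.0970, 0.4422] o=[-0.4797, 0.1110, -0.5984] → [0.1018, -0.3300, 0.1329, -0.8917, -0.0970, 0.4422]
V = J·q̇ = [-0.2002, -0.9551, 0.3339, -1.5085, -0.0166, -0.7268]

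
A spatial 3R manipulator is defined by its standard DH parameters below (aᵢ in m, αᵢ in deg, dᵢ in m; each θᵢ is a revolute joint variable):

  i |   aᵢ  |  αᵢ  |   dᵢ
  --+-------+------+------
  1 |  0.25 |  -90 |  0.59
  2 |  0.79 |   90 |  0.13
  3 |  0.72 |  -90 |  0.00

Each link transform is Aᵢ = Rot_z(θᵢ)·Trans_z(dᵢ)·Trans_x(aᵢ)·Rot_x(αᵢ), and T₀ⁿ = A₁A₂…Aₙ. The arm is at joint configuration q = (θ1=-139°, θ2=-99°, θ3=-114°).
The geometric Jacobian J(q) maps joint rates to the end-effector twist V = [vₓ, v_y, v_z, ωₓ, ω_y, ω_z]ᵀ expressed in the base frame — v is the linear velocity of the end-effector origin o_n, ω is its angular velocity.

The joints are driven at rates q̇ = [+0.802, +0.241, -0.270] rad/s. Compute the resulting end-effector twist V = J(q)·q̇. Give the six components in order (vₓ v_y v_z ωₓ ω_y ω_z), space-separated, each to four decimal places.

o_n = [-0.4762, 0.2853, 1.0810]
J₁: ẑ×o_n = [-0.2853, -0.4762, 0.0000], ω = ẑ
J2: z=[0.6561, -0.7547, 0.0000] o=[-0.1887, -0.1640, 0.5900] → [-0.3706, -0.3221, 0.0778, 0.6561, -0.7547, 0.0000]
J3: z=[0.7454, 0.6480, -0.1564] o=[-0.0101, -0.1810, 1.3703] → [-0.1145, 0.2885, 0.6497, 0.7454, 0.6480, -0.1564]
V = J·q̇ = [-0.2872, -0.5375, -0.1567, -0.0432, -0.3568, 0.8442]

-0.2872 -0.5375 -0.1567 -0.0432 -0.3568 0.8442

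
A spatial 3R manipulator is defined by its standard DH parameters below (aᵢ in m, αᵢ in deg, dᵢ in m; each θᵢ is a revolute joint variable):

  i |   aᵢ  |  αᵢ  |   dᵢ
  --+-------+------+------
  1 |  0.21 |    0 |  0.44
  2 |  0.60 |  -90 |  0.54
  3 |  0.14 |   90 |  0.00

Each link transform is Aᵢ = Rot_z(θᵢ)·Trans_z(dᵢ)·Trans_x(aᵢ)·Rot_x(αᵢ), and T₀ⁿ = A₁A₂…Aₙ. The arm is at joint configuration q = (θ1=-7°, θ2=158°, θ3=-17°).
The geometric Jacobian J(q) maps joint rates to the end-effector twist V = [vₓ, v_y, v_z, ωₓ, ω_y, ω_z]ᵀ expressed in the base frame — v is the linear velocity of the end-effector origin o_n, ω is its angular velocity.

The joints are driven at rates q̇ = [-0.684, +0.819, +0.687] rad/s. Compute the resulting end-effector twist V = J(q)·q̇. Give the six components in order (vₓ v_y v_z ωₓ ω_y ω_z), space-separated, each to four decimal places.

-0.0901 -0.2156 -0.0920 -0.3331 -0.6009 0.1350

o_n = [-0.4334, 0.3302, 1.0209]
J₁: ẑ×o_n = [-0.3302, -0.4334, 0.0000], ω = ẑ
J2: z=[0.0000, 0.0000, 1.0000] o=[0.2084, -0.0256, 0.4400] → [-0.3558, -0.6419, 0.0000, 0.0000, 0.0000, 1.0000]
J3: z=[-0.4848, -0.8746, 0.0000] o=[-0.3163, 0.2653, 0.9800] → [-0.0358, 0.0198, -0.1339, -0.4848, -0.8746, 0.0000]
V = J·q̇ = [-0.0901, -0.2156, -0.0920, -0.3331, -0.6009, 0.1350]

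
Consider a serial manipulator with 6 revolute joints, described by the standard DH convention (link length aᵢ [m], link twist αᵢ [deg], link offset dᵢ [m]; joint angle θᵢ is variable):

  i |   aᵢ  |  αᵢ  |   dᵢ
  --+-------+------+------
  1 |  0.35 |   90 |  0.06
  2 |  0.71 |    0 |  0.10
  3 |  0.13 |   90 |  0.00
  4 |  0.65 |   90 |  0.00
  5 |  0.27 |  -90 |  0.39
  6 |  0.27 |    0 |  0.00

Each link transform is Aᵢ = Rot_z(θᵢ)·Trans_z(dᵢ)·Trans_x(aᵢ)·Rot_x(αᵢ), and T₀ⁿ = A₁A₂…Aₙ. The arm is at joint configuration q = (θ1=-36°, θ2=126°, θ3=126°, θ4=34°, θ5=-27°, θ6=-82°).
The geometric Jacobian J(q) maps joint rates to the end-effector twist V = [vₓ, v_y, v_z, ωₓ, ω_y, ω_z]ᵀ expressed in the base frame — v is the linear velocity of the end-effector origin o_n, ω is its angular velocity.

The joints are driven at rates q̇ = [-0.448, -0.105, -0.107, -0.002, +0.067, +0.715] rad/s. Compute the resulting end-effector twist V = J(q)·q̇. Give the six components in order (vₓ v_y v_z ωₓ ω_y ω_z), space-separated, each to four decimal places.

o_n = [-0.3051, 0.1330, -0.6106]
J₁: ẑ×o_n = [-0.1330, -0.3051, 0.0000], ω = ẑ
J2: z=[-0.5878, -0.8090, 0.0000] o=[0.2832, -0.2057, 0.0600] → [0.5425, -0.3942, -0.6750, -0.5878, -0.8090, 0.0000]
J3: z=[-0.5878, -0.8090, 0.0000] o=[-0.1132, -0.0413, 0.6344] → [1.0072, -0.7318, -0.2577, -0.5878, -0.8090, 0.0000]
J4: z=[-0.7694, 0.5590, 0.3090] o=[-0.1457, -0.0177, 0.5108] → [-0.6734, -0.9120, -0.0269, -0.7694, 0.5590, 0.3090]
J5: z=[0.3475, 0.7723, -0.5318] o=[-0.4941, -0.2139, -0.0017] → [-0.2857, 0.1111, -0.0254, 0.3475, 0.7723, -0.5318]
J6: z=[-0.9289, 0.3611, -0.0826] o=[-0.3932, -0.0538, -0.4367] → [-0.0473, -0.1688, -0.2054, -0.9289, 0.3611, -0.0826]
V = J·q̇ = [-0.1568, 0.1450, -0.0500, -0.5147, 0.4803, -0.5433]

-0.1568 0.1450 -0.0500 -0.5147 0.4803 -0.5433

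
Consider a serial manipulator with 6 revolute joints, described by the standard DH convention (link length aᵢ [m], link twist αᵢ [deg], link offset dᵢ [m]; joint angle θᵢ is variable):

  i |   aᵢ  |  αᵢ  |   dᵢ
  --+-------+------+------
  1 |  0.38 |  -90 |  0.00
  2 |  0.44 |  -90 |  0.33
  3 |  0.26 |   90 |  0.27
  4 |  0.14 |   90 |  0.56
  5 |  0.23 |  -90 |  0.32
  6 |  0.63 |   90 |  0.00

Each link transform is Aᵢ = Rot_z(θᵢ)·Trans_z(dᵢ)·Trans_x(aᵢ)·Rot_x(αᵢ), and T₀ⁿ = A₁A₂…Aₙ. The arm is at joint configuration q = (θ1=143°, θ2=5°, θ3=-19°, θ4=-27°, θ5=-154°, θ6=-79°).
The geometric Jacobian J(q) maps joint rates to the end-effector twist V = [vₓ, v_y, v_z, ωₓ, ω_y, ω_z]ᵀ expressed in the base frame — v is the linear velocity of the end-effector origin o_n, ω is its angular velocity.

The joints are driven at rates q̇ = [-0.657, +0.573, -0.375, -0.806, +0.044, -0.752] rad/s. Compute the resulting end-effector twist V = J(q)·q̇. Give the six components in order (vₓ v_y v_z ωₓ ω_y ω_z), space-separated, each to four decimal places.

0.0218 0.4250 -0.1841 -0.0255 -0.4164 -0.3713

o_n = [-0.7070, -0.2305, 0.4846]
J₁: ẑ×o_n = [0.2305, -0.7070, 0.0000], ω = ẑ
J2: z=[-0.6018, -0.7986, 0.0000] o=[-0.3035, 0.2287, 0.0000] → [-0.3871, 0.2917, -0.0459, -0.6018, -0.7986, 0.0000]
J3: z=[0.0696, -0.0525, -0.9962] o=[-0.8521, 0.2289, -0.0383] → [-0.4852, -0.1810, -0.0244, 0.0696, -0.0525, -0.9962]
J4: z=[-0.3100, -0.9503, 0.0284] o=[-1.0799, 0.2946, -0.3287] → [-0.7581, 0.2627, 0.5172, -0.3100, -0.9503, 0.0284]
J5: z=[0.3684, -0.0926, 0.9250] o=[-1.3762, -0.1960, -0.2598] → [-0.0370, 0.3448, 0.0492, 0.3684, -0.0926, 0.9250]
J6: z=[-0.1056, 0.9844, 0.1406] o=[-1.0458, -0.1913, -0.0450] → [0.5269, 0.1036, -0.3295, -0.1056, 0.9844, 0.1406]
V = J·q̇ = [0.0218, 0.4250, -0.1841, -0.0255, -0.4164, -0.3713]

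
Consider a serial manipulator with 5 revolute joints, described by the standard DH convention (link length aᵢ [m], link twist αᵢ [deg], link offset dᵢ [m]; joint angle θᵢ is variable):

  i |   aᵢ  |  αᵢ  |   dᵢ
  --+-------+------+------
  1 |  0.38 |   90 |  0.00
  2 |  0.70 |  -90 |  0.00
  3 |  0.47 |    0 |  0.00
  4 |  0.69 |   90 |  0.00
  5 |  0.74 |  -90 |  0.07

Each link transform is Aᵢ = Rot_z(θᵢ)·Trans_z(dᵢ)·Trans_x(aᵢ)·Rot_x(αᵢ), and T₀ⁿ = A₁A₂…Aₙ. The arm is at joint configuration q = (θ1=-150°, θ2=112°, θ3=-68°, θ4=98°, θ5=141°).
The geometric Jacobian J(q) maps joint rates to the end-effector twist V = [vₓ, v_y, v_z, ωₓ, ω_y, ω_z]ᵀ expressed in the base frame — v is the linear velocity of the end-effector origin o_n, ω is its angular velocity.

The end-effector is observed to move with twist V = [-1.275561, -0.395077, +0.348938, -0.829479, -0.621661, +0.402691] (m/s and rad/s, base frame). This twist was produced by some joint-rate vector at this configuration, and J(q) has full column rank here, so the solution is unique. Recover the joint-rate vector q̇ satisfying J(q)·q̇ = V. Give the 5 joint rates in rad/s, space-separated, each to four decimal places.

-0.5470 -0.9810 -0.7060 -0.6040 0.9900

o_n = [0.1532, 0.5953, 0.7625]
J₁: ẑ×o_n = [-0.5953, 0.1532, 0.0000], ω = ẑ
J2: z=[-0.5000, 0.8660, 0.0000] o=[-0.3291, -0.1900, 0.0000] → [0.6604, 0.3813, -0.8104, -0.5000, 0.8660, 0.0000]
J3: z=[0.8030, 0.4636, -0.3746] o=[-0.1020, -0.0589, 0.6490] → [0.2977, -0.1868, 0.4070, 0.8030, 0.4636, -0.3746]
J4: z=[0.8030, 0.4636, -0.3746] o=[-0.2628, 0.3515, 0.8123] → [0.0683, -0.1159, 0.0029, 0.8030, 0.4636, -0.3746]
J5: z=[-0.2708, 0.8437, 0.4636] o=[0.1036, 0.1646, 1.3663] → [-0.7090, -0.1405, -0.1585, -0.2708, 0.8437, 0.4636]
q̇ = J⁺·V = [-0.5470, -0.9810, -0.7060, -0.6040, 0.9900]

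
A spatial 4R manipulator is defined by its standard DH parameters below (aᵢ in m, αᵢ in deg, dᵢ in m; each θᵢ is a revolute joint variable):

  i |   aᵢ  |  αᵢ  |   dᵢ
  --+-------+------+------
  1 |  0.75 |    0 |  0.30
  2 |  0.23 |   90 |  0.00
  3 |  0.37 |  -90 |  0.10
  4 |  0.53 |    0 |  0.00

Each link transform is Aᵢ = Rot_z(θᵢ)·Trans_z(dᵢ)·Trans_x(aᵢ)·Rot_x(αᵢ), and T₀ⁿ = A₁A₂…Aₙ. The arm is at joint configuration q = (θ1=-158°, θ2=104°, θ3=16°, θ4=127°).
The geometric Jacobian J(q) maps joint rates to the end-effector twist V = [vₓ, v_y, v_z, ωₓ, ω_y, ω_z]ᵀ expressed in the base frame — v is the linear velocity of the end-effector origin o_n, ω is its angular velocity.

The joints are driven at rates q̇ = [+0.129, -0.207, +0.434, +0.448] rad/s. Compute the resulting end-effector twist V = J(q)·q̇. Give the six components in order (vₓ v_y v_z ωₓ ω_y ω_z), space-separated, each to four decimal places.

-0.1929 -0.0545 -0.0310 -0.4237 -0.1552 0.3526

o_n = [-0.2698, -0.3167, 0.3141]
J₁: ẑ×o_n = [0.3167, -0.2698, 0.0000], ω = ẑ
J2: z=[0.0000, 0.0000, 1.0000] o=[-0.6954, -0.2810, 0.3000] → [0.0357, 0.4256, -0.0000, 0.0000, 0.0000, 1.0000]
J3: z=[-0.8090, -0.5878, 0.0000] o=[-0.5602, -0.4670, 0.3000] → [-0.0083, 0.0114, 0.0491, -0.8090, -0.5878, 0.0000]
J4: z=[-0.1620, 0.2230, 0.9613] o=[-0.4320, -0.8135, 0.4020] → [-0.4972, 0.1417, -0.1167, -0.1620, 0.2230, 0.9613]
V = J·q̇ = [-0.1929, -0.0545, -0.0310, -0.4237, -0.1552, 0.3526]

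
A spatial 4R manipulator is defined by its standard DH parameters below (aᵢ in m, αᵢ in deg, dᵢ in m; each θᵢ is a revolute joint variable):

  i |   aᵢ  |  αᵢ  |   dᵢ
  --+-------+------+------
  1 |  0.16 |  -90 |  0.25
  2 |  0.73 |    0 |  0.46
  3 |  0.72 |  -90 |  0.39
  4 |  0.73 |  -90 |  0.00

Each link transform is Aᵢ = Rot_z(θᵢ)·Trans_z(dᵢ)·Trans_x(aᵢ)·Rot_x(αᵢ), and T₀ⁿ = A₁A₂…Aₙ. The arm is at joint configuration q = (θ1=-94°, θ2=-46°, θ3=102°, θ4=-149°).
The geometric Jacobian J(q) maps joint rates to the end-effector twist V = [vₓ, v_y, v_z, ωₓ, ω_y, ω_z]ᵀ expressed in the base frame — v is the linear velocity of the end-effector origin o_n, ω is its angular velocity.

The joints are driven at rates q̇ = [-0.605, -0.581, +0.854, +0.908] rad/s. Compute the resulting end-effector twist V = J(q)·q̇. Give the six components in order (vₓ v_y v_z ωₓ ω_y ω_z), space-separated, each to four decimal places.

o_n = [1.1728, -0.8036, 0.6970]
J₁: ẑ×o_n = [0.8036, 1.1728, -0.0000], ω = ẑ
J2: z=[0.9976, -0.0698, 0.0000] o=[-0.0112, -0.1596, 0.2500] → [-0.0312, -0.4459, -0.5598, 0.9976, -0.0698, 0.0000]
J3: z=[0.9976, -0.0698, 0.0000] o=[0.4123, -0.6976, 0.7751] → [0.0055, 0.0780, -0.0527, 0.9976, -0.0698, 0.0000]
J4: z=[0.0578, 0.8270, -0.5592] o=[0.7733, -1.1264, 0.1782] → [0.6095, -0.2534, -0.3117, 0.0578, 0.8270, -0.5592]
V = J·q̇ = [0.0901, -0.6140, -0.0028, 0.3248, 0.7319, -1.1127]

0.0901 -0.6140 -0.0028 0.3248 0.7319 -1.1127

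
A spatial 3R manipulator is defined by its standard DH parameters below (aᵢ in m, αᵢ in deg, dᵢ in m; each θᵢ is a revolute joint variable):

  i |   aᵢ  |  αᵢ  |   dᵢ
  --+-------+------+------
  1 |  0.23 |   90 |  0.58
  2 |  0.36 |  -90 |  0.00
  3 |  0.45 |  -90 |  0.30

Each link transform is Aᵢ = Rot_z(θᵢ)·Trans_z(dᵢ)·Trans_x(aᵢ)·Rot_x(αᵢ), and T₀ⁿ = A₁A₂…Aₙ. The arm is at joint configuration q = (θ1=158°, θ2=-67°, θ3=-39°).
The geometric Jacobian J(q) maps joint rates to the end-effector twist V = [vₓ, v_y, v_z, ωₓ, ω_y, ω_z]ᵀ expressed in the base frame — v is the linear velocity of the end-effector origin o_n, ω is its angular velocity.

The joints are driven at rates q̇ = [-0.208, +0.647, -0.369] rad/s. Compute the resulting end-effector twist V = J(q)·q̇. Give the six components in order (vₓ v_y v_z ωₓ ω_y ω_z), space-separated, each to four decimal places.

o_n = [-0.6203, 0.5561, 0.0439]
J₁: ẑ×o_n = [-0.5561, -0.6203, 0.0000], ω = ẑ
J2: z=[0.3746, 0.9272, 0.0000] o=[-0.2133, 0.0862, 0.5800] → [-0.4970, 0.2008, 0.5535, 0.3746, 0.9272, 0.0000]
J3: z=[-0.8535, 0.3448, 0.3907] o=[-0.3437, 0.1389, 0.2486] → [-0.2336, -0.2828, -0.2607, -0.8535, 0.3448, 0.3907]
V = J·q̇ = [-0.1197, 0.3633, 0.4543, 0.5573, 0.4726, -0.3522]

-0.1197 0.3633 0.4543 0.5573 0.4726 -0.3522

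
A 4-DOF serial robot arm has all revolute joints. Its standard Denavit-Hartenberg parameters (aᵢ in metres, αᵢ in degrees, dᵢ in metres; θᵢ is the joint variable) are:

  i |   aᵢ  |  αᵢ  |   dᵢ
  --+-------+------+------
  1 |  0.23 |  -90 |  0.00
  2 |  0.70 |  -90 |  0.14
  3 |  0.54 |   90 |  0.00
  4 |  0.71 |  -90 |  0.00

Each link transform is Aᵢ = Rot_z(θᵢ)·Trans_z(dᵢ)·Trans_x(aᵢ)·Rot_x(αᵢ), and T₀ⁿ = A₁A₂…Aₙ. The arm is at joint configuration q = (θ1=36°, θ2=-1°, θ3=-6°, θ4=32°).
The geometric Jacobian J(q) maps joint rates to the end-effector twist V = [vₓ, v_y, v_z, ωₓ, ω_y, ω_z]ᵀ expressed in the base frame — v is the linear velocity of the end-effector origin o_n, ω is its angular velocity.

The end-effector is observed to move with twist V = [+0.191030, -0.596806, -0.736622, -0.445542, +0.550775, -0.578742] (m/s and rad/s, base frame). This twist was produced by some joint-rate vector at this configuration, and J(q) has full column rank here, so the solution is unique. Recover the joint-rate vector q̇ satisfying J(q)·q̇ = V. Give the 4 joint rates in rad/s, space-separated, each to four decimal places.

0.0850 0.2480 0.6630 0.4620

o_n = [1.5239, 1.4278, -0.3441]
J₁: ẑ×o_n = [-1.4278, 1.5239, 0.0000], ω = ẑ
J2: z=[-0.5878, 0.8090, 0.0000] o=[0.1861, 0.1352, 0.0000] → [-0.2784, -0.2023, -1.8421, -0.5878, 0.8090, 0.0000]
J3: z=[0.0141, 0.0103, -0.9998] o=[0.6700, 0.6598, 0.0122] → [0.7642, -0.8488, 0.0021, 0.0141, 0.0103, -0.9998]
J4: z=[-0.6691, 0.7432, -0.0018] o=[1.0712, 1.0211, 0.0216] → [-0.2711, -0.2455, -0.6086, -0.6691, 0.7432, -0.0018]
q̇ = J⁺·V = [0.0850, 0.2480, 0.6630, 0.4620]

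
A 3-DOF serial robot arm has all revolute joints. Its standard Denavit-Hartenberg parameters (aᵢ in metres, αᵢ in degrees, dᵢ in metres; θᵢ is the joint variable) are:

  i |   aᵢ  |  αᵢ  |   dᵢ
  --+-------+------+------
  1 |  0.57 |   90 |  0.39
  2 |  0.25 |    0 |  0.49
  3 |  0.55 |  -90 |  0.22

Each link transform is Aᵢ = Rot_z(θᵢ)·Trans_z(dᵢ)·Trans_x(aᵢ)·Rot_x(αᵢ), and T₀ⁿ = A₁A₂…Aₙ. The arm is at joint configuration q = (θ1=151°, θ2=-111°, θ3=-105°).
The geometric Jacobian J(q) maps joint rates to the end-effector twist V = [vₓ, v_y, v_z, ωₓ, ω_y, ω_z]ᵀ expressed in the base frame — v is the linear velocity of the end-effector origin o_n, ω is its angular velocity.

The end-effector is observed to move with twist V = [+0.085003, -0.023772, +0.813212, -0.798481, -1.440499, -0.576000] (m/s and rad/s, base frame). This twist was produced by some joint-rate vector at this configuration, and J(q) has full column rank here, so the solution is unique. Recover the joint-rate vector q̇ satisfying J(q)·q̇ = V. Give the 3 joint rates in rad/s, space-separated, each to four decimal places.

o_n = [0.3132, 0.6382, 0.4799]
J₁: ẑ×o_n = [-0.6382, 0.3132, 0.0000], ω = ẑ
J2: z=[0.4848, 0.8746, 0.0000] o=[-0.4985, 0.2763, 0.3900] → [0.0786, -0.0436, -0.5346, 0.4848, 0.8746, 0.0000]
J3: z=[0.4848, 0.8746, 0.0000] o=[-0.1826, 0.6615, 0.1566] → [0.2827, -0.1567, -0.4450, 0.4848, 0.8746, 0.0000]
q̇ = J⁺·V = [-0.5760, -0.8970, -0.7500]

-0.5760 -0.8970 -0.7500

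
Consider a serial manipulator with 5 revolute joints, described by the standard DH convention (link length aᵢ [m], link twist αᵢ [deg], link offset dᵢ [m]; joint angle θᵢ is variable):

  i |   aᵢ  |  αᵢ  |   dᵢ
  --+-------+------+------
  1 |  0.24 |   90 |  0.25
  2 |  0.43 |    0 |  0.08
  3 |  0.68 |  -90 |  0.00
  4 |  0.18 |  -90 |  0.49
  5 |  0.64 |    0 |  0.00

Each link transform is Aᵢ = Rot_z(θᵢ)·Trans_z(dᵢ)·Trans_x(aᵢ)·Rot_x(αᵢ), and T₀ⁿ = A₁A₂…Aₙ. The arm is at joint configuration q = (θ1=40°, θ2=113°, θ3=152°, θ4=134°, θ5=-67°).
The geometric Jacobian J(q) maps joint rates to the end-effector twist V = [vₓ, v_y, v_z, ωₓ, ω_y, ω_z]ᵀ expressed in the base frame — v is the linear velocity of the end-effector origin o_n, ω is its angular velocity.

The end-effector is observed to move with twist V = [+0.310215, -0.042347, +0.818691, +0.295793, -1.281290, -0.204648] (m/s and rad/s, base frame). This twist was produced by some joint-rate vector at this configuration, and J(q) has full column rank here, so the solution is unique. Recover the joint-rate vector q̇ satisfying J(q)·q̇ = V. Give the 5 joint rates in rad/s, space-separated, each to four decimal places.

o_n = [0.7058, 0.8916, 0.1720]
J₁: ẑ×o_n = [-0.8916, 0.7058, 0.0000], ω = ẑ
J2: z=[0.6428, -0.7660, 0.0000] o=[0.1839, 0.1543, 0.2500] → [0.0598, 0.0502, 0.8738, 0.6428, -0.7660, 0.0000]
J3: z=[0.6428, -0.7660, 0.0000] o=[0.1066, -0.0150, 0.6458] → [0.3630, 0.3046, 1.0418, 0.6428, -0.7660, 0.0000]
J4: z=[0.7631, 0.6403, -0.0872] o=[0.0612, -0.0531, -0.0316] → [0.2127, -0.2115, 0.3082, 0.7631, 0.6403, -0.0872]
J5: z=[0.4945, -0.4918, 0.7166] o=[0.3602, 0.3669, 0.0503] → [-0.4359, 0.1874, 0.4295, 0.4945, -0.4918, 0.7166]
q̇ = J⁺·V = [-0.5060, 0.6490, 0.2830, -0.6210, 0.3450]

-0.5060 0.6490 0.2830 -0.6210 0.3450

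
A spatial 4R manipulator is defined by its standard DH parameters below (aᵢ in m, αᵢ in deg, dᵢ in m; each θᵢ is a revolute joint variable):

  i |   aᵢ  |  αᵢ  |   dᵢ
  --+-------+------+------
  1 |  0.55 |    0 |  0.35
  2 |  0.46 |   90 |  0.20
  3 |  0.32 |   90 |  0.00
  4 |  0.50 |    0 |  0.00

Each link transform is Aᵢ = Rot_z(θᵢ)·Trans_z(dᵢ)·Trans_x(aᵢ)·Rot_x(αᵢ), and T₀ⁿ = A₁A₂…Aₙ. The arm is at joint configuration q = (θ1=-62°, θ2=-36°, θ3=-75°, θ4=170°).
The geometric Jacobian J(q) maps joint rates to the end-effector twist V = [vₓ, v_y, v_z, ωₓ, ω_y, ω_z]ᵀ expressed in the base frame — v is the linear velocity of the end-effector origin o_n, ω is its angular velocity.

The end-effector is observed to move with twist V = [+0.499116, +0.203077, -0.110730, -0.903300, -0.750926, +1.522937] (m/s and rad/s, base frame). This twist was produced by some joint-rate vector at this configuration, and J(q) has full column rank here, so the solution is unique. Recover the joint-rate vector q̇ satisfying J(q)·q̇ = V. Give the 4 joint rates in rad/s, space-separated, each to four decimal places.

0.8390 0.4510 0.7900 -0.9000

o_n = [0.1144, -0.8849, 0.7165]
J₁: ẑ×o_n = [0.8849, 0.1144, -0.0000], ω = ẑ
J2: z=[0.0000, 0.0000, 1.0000] o=[0.2582, -0.4856, 0.3500] → [0.3993, -0.1438, 0.0000, 0.0000, 0.0000, 1.0000]
J3: z=[-0.9903, 0.1392, 0.0000] o=[0.1942, -0.9411, 0.5500] → [0.0232, 0.1649, -0.0446, -0.9903, 0.1392, 0.0000]
J4: z=[0.1344, 0.9565, -0.2588] o=[0.1827, -1.0232, 0.2409] → [0.4907, -0.0463, 0.0839, 0.1344, 0.9565, -0.2588]
q̇ = J⁺·V = [0.8390, 0.4510, 0.7900, -0.9000]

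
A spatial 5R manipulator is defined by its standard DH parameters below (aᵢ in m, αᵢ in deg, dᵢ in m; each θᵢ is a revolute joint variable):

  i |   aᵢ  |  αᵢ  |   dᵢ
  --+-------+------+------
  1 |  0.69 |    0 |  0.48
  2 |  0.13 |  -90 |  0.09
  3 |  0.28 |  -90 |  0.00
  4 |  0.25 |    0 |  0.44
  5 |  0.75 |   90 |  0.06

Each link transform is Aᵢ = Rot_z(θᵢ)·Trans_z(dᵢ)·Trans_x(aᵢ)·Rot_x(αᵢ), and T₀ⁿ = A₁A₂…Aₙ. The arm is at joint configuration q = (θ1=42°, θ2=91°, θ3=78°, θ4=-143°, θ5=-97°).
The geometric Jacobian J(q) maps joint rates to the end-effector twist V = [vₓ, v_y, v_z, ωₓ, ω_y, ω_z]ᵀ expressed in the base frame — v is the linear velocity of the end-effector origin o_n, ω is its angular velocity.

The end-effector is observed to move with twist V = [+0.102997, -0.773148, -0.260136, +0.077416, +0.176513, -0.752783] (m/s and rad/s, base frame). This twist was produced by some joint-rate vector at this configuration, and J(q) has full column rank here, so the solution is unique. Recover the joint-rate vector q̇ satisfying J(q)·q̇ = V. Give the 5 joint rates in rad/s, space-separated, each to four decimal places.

-0.3680 -0.4010 -0.1770 0.7690 -0.8470

o_n = [1.1644, 0.4946, 0.7543]
J₁: ẑ×o_n = [-0.4946, 1.1644, 0.0000], ω = ẑ
J2: z=[0.0000, 0.0000, 1.0000] o=[0.5128, 0.4617, 0.4800] → [-0.0329, 0.6517, 0.0000, 0.0000, 0.0000, 1.0000]
J3: z=[-0.7314, -0.6820, 0.0000] o=[0.4241, 0.5568, 0.5700] → [-0.1257, 0.1348, 0.5503, -0.7314, -0.6820, 0.0000]
J4: z=[0.6671, -0.7154, -0.2079] o=[0.3844, 0.5994, 0.2961] → [-0.3495, -0.4678, 0.4882, 0.6671, -0.7154, -0.2079]
J5: z=[0.6671, -0.7154, -0.2079] o=[0.5962, 0.1516, 0.3999] → [-0.1822, -0.3545, 0.6353, 0.6671, -0.7154, -0.2079]
q̇ = J⁺·V = [-0.3680, -0.4010, -0.1770, 0.7690, -0.8470]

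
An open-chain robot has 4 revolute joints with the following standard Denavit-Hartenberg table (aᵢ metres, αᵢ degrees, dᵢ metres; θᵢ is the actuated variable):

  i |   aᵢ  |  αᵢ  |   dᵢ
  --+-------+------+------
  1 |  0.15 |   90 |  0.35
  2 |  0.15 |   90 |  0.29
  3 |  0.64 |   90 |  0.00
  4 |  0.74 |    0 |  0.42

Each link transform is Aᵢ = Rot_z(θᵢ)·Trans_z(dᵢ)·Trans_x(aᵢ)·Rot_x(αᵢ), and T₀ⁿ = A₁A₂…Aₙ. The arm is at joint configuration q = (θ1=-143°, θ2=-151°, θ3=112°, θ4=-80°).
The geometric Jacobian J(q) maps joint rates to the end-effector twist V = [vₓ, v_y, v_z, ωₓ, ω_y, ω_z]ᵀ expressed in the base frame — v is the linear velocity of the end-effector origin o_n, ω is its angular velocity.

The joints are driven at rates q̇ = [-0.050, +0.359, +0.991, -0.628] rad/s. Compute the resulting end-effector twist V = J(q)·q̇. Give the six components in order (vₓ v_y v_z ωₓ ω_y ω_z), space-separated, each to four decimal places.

o_n = [-0.9243, 0.7558, -0.4093]
J₁: ẑ×o_n = [-0.7558, -0.9243, 0.0000], ω = ẑ
J2: z=[-0.6018, 0.7986, 0.0000] o=[-0.1198, -0.0903, 0.3500] → [-0.6064, -0.4570, 0.1333, -0.6018, 0.7986, 0.0000]
J3: z=[0.3872, 0.2918, 0.8746] o=[-0.1895, 0.2203, 0.2773] → [-0.6687, -0.3768, 0.4217, 0.3872, 0.2918, 0.8746]
J4: z=[0.4222, 0.7872, -0.4495] o=[-0.7141, 0.5680, 0.3935] → [-0.5476, 0.4334, 0.2447, 0.4222, 0.7872, -0.4495]
V = J·q̇ = [-0.4987, -0.7634, 0.3121, -0.0975, 0.0815, 1.0990]

-0.4987 -0.7634 0.3121 -0.0975 0.0815 1.0990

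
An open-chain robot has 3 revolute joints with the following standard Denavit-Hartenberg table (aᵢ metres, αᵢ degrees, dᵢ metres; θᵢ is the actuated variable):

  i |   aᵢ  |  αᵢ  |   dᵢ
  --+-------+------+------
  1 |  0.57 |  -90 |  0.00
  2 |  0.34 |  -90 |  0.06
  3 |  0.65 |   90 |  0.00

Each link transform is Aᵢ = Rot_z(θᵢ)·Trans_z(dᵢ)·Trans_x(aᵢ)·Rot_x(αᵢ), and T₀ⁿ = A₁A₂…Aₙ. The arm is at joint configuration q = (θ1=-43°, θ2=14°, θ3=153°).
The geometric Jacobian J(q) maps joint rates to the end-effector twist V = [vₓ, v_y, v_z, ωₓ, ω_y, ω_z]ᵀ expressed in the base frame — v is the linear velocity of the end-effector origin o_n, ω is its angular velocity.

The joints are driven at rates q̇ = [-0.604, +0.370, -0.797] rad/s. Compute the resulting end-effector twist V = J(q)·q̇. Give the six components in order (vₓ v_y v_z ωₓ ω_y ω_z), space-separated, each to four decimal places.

-0.3753 -0.5603 0.0290 0.3934 0.1391 0.1693

o_n = [0.0868, -0.4024, 0.0579]
J₁: ẑ×o_n = [0.4024, 0.0868, -0.0000], ω = ẑ
J2: z=[0.6820, 0.7314, 0.0000] o=[0.4169, -0.3887, 0.0000] → [0.0423, -0.0395, 0.2321, 0.6820, 0.7314, 0.0000]
J3: z=[-0.1769, 0.1650, -0.9703] o=[0.6991, -0.5698, -0.0823] → [0.1856, 0.6188, 0.0714, -0.1769, 0.1650, -0.9703]
V = J·q̇ = [-0.3753, -0.5603, 0.0290, 0.3934, 0.1391, 0.1693]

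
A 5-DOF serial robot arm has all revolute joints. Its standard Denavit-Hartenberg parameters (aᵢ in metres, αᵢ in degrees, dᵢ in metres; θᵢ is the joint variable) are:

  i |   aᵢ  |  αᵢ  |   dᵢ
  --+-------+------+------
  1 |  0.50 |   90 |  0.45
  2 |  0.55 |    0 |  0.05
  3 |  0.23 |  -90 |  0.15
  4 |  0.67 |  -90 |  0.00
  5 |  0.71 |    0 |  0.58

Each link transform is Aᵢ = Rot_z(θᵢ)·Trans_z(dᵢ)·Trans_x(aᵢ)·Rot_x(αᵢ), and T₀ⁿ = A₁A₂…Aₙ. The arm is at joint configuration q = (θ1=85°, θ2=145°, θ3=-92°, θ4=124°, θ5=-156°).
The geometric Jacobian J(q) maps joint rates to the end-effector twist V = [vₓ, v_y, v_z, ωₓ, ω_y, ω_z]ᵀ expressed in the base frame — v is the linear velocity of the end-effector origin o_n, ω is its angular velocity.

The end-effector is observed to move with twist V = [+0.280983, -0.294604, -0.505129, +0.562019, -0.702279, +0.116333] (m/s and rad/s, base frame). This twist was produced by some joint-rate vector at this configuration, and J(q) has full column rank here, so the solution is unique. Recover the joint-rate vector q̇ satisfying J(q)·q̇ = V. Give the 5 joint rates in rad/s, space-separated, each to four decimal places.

o_n = [0.4751, -0.3822, 0.7294]
J₁: ẑ×o_n = [0.3822, 0.4751, -0.0000], ω = ẑ
J2: z=[0.9962, -0.0872, 0.0000] o=[0.0436, 0.4981, 0.4500] → [-0.0243, -0.2783, -0.8393, 0.9962, -0.0872, 0.0000]
J3: z=[0.9962, -0.0872, 0.0000] o=[0.0541, 0.0449, 0.7655] → [0.0031, 0.0359, -0.3888, 0.9962, -0.0872, 0.0000]
J4: z=[-0.0696, -0.7956, 0.6018] o=[0.2156, 0.1697, 0.9492] → [0.5070, 0.1409, 0.2449, -0.0696, -0.7956, 0.6018]
J5: z=[0.5136, -0.5458, -0.6621] o=[-0.3574, -0.0065, 0.6499] → [-0.2921, -0.5920, 0.2614, 0.5136, -0.5458, -0.6621]
q̇ = J⁺·V = [-0.5390, 0.9130, -0.2030, 0.9140, -0.1590]

-0.5390 0.9130 -0.2030 0.9140 -0.1590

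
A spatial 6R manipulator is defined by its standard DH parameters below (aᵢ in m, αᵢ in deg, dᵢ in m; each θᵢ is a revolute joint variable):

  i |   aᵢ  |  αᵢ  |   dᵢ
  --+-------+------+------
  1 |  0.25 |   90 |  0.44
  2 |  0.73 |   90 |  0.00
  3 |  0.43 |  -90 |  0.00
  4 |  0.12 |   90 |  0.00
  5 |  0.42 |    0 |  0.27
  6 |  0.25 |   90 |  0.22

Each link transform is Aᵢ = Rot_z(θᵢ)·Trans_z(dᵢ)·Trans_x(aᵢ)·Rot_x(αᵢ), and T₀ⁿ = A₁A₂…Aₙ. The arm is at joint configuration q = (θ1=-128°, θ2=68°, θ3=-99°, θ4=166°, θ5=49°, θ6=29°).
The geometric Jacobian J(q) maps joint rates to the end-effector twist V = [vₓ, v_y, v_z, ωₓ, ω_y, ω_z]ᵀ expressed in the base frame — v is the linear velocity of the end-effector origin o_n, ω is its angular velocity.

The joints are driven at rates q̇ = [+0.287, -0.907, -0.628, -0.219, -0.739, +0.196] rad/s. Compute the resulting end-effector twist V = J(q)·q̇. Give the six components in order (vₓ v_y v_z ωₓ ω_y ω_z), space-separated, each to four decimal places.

-0.4779 -0.8194 -0.1765 0.6884 -0.3258 0.1434

o_n = [0.0453, -0.2680, 1.8331]
J₁: ẑ×o_n = [0.2680, 0.0453, -0.0000], ω = ẑ
J2: z=[-0.7880, 0.6157, 0.0000] o=[-0.1539, -0.1970, 0.4400] → [0.8577, 1.0978, -0.0667, -0.7880, 0.6157, 0.0000]
J3: z=[-0.5708, -0.7306, -0.3746] o=[-0.3223, -0.4125, 1.1168] → [-0.4692, 0.2712, 0.1861, -0.5708, -0.7306, -0.3746]
J4: z=[-0.1045, -0.3879, 0.9158] o=[0.0279, -0.6541, 1.0545] → [-0.6556, 0.0973, -0.0336, -0.1045, -0.3879, 0.9158]
J5: z=[0.7509, 0.5730, 0.3284] o=[-0.0503, -0.5675, 1.0822] → [0.3319, -0.5324, 0.1700, 0.7509, 0.5730, 0.3284]
J6: z=[0.7509, 0.5730, 0.3284] o=[-0.0604, -0.3368, 1.5249] → [0.1540, -0.1967, -0.0090, 0.7509, 0.5730, 0.3284]
V = J·q̇ = [-0.4779, -0.8194, -0.1765, 0.6884, -0.3258, 0.1434]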